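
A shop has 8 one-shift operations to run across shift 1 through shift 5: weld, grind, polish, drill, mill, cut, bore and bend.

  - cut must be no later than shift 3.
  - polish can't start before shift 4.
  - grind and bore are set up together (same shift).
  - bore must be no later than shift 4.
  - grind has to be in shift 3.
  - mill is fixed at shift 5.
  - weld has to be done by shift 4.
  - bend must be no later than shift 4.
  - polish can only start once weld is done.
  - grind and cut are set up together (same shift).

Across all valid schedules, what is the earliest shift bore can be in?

Bore must be in the same shift as grind, which can't be before shift 3, so bore is at least shift 3; bore's own window allows nothing later than shift 4; bore must be in the same shift as grind, which can't be after shift 3, so bore is at most shift 3.
bore at shift 3 is achievable: grind -> shift 3; polish -> shift 4; mill -> shift 5; cut -> shift 3; bend -> shift 1; drill -> shift 1; weld -> shift 1; bore -> shift 3.

shift 3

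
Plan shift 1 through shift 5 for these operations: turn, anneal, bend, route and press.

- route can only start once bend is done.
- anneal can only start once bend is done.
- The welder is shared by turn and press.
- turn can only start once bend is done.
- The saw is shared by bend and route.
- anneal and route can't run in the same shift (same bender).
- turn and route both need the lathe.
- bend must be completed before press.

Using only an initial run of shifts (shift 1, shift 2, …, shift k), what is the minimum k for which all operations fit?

3

The precedence chain requires at least 2 distinct shifts.
Could 2 shifts be enough, i.e. nothing placed later than shift 2? No: press must come after bend (at shift 1 or later) → {shift 2}; bend must come before press (at shift 2 or earlier) → {shift 1}; turn must come after bend (at shift 1 or later) → {shift 2}; press can't share with turn (shift 2) → nothing is left.
So 2 shifts is not enough.
3 works (last occupied shift: shift 3): for example route -> shift 3, anneal -> shift 2, bend -> shift 1, press -> shift 3, turn -> shift 2.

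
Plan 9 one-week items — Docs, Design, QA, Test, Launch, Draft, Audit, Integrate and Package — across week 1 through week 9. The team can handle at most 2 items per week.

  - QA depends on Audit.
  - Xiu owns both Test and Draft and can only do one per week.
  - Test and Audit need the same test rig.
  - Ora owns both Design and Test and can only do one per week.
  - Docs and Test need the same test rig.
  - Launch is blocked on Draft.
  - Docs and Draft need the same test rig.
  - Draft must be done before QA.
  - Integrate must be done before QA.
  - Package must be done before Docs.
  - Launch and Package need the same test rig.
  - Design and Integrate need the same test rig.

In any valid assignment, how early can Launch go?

week 2

Precedence pushes Launch to at least week 2.
Launch at week 2 is achievable: Test -> week 5, QA -> week 3, Audit -> week 1, Package -> week 3, Docs -> week 4, Draft -> week 1, Launch -> week 2, Design -> week 4, Integrate -> week 2.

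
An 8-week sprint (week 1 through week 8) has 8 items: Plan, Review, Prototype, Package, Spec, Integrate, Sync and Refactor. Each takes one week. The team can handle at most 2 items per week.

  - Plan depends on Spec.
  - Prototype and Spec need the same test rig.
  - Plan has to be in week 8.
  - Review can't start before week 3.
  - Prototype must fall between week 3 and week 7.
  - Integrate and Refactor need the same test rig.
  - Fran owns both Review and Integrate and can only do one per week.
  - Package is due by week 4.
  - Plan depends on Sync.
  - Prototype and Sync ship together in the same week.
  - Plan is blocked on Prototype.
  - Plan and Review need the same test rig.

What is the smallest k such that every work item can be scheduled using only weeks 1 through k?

8 weeks

The precedence chain requires at least 2 distinct weeks.
With at most 2 per week and 8 work items, at least 4 weeks are needed.
Plan can't be placed before week 8, so the schedule must run through at least week 8.
8 works (last occupied week: week 8): for example Package in week 1, Sync in week 3, Refactor in week 4, Integrate in week 2, Spec in week 1, Review in week 4, Prototype in week 3, Plan in week 8.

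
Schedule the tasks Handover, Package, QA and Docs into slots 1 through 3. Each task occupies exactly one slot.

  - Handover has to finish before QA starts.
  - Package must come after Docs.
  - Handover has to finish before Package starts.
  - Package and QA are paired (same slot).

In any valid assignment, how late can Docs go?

2

Downstream work caps Docs at 2.
Docs at 2 is achievable: Handover in 1; Package in 3; Docs in 2; QA in 3.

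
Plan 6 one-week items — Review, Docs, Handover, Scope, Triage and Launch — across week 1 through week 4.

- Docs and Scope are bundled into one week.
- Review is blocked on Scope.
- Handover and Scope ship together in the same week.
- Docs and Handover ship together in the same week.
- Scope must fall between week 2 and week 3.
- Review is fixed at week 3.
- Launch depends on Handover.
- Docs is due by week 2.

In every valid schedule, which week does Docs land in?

week 2

Docs must be in the same week as Scope, which can't be before week 2, so Docs is at least week 2; Docs's own window allows nothing later than week 2.
So Docs is pinned to week 2.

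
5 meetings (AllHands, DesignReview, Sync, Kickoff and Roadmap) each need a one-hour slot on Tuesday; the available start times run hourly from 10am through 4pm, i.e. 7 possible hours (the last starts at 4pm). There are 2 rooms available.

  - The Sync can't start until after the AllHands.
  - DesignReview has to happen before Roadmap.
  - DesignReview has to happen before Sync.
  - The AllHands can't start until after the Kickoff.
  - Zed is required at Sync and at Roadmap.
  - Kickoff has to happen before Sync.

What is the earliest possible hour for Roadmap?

Precedence pushes Roadmap to at least 11am.
Roadmap at 11am is achievable: Sync in 12pm, DesignReview in 10am, AllHands in 11am, Kickoff in 10am, Roadmap in 11am.

11am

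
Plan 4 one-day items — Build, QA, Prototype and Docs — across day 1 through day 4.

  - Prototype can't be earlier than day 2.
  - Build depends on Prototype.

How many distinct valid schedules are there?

Splitting on Build: it can be day 3 (16), day 4 (32). Listing each branch's schedules as (QA, Prototype, Docs) by day number:
Build=day 3: (1,2,1) (1,2,2) (1,2,3) (1,2,4) (2,2,1) (2,2,2) (2,2,3) (2,2,4) (3,2,1) (3,2,2) (3,2,3) (3,2,4) (4,2,1) (4,2,2) (4,2,3) (4,2,4) — 16.
Build=day 4: (1,2,1) (1,2,2) (1,2,3) (1,2,4) (1,3,1) (1,3,2) (1,3,3) (1,3,4) (2,2,1) (2,2,2) (2,2,3) (2,2,4) (2,3,1) (2,3,2) (2,3,3) (2,3,4) (3,2,1) (3,2,2) (3,2,3) (3,2,4) (3,3,1) (3,3,2) (3,3,3) (3,3,4) (4,2,1) (4,2,2) (4,2,3) (4,2,4) (4,3,1) (4,3,2) (4,3,3) (4,3,4) — 32.
Summing: 16 + 32 = 48.

48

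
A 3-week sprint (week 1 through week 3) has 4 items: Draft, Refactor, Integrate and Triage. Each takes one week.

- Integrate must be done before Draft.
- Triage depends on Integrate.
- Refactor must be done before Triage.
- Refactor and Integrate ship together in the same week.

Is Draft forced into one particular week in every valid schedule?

Draft can be week 2 (e.g. Refactor in week 1; Triage in week 2; Integrate in week 1; Draft in week 2) or week 3 (e.g. Draft -> week 3; Refactor -> week 1; Triage -> week 2; Integrate -> week 1).

No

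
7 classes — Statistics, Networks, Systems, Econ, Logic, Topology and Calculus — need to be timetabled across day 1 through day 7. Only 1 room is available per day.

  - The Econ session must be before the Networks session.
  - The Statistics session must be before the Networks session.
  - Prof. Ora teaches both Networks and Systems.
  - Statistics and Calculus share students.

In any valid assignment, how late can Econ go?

Downstream work caps Econ at day 6.
Econ at day 6 is achievable: Topology in day 4; Networks in day 7; Logic in day 3; Econ in day 6; Calculus in day 5; Systems in day 2; Statistics in day 1.

day 6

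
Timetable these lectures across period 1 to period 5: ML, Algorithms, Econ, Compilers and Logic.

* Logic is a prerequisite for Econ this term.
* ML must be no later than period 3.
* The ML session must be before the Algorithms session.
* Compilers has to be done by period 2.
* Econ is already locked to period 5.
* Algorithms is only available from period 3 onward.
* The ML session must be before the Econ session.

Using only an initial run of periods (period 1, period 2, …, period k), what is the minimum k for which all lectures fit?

5

The precedence chain requires at least 2 distinct periods.
Econ can't be placed before period 5, so the schedule must run through at least period 5.
5 works (last occupied period: period 5): for example Logic=period 1; Compilers=period 1; Econ=period 5; ML=period 1; Algorithms=period 3.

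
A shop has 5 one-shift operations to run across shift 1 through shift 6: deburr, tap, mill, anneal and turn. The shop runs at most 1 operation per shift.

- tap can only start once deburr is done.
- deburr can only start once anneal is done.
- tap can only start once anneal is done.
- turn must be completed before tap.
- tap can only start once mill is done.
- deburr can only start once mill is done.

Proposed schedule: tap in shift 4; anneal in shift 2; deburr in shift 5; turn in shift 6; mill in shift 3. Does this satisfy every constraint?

tap can only start once deburr is done — violated.
turn must be completed before tap — violated.
tap can only start once mill is done — holds.
deburr can only start once anneal is done — holds.
deburr can only start once mill is done — holds.
The shop runs at most 1 operation per shift — holds.
tap can only start once anneal is done — holds.

No. turn must be completed before tap is not satisfied.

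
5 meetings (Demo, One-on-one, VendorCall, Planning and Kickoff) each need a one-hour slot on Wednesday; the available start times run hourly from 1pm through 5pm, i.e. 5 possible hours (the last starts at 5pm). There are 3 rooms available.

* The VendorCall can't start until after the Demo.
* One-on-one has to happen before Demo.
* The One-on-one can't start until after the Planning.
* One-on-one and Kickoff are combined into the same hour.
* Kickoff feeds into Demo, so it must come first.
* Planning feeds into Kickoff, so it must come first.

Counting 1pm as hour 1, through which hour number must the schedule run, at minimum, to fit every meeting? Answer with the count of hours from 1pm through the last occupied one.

The precedence chain requires at least 4 distinct hours.
With at most 3 per hour and 5 meetings, at least 2 hours are needed.
4 works (last occupied hour: 4pm): for example Planning in 1pm, Demo in 3pm, VendorCall in 4pm, Kickoff in 2pm, One-on-one in 2pm.

4 hours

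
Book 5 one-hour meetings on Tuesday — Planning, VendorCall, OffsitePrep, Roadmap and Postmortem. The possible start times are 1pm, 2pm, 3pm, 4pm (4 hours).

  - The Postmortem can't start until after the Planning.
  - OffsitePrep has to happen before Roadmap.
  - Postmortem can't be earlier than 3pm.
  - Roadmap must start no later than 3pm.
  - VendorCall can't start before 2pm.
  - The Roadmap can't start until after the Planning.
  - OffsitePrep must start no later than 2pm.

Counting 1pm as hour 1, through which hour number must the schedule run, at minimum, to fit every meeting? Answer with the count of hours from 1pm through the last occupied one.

3 hours

The precedence chain requires at least 2 distinct hours.
Postmortem can't be placed before 3pm — that is hour 3 counting from 1pm — so the schedule must run through at least 3 hours.
3 works (last occupied hour: 3pm): for example Postmortem=3pm; OffsitePrep=1pm; VendorCall=2pm; Planning=1pm; Roadmap=2pm.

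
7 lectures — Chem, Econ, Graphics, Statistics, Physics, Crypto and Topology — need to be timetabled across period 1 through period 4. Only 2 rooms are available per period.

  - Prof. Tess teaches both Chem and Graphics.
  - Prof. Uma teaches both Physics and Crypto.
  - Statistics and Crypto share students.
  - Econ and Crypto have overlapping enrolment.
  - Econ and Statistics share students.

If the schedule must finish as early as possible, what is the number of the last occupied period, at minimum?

period 4

With at most 2 per period and 7 lectures, at least 4 periods are needed.
4 works (last occupied period: period 4): for example Topology in period 3, Chem in period 1, Physics in period 3, Econ in period 1, Graphics in period 2, Crypto in period 4, Statistics in period 2.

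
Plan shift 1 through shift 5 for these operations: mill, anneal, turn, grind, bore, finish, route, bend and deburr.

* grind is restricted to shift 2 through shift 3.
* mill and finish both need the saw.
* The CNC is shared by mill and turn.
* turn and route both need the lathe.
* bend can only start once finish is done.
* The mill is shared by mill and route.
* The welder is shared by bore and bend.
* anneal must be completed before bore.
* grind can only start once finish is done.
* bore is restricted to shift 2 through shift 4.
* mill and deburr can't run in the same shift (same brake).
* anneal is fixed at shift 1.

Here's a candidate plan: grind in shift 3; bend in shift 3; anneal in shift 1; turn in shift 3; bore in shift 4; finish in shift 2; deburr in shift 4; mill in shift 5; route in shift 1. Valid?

Yes

mill and deburr can't run in the same shift (same brake) — holds.
bore is restricted to shift 2 through shift 4 — holds.
grind can only start once finish is done — holds.
anneal is fixed at shift 1 — holds.
grind is restricted to shift 2 through shift 3 — holds.
mill and finish both need the saw — holds.
The welder is shared by bore and bend — holds.
The mill is shared by mill and route — holds.
turn and route both need the lathe — holds.
anneal must be completed before bore — holds.
The CNC is shared by mill and turn — holds.
bend can only start once finish is done — holds.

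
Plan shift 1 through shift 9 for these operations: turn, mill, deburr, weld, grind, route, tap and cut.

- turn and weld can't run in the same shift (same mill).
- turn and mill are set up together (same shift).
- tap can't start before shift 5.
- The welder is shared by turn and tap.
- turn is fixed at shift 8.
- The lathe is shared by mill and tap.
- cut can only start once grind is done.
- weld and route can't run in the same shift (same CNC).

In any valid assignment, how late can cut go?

shift 9

Precedence pushes cut to at least shift 2.
cut at shift 9 is achievable: tap=shift 5, mill=shift 8, grind=shift 1, weld=shift 1, turn=shift 8, cut=shift 9, deburr=shift 1, route=shift 2.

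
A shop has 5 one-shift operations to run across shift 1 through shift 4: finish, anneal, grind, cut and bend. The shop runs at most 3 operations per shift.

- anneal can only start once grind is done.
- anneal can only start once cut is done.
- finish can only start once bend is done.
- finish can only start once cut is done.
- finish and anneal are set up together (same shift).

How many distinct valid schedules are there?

Splitting on finish: it can be shift 2 (1), shift 3 (8), shift 4 (27). Listing each branch's schedules as (anneal, grind, cut, bend) by shift number:
finish=shift 2: (2,1,1,1) — 1.
finish=shift 3: (3,1,1,1) (3,1,1,2) (3,1,2,1) (3,1,2,2) (3,2,1,1) (3,2,1,2) (3,2,2,1) (3,2,2,2) — 8.
finish=shift 4: (4,1,1,1) (4,1,1,2) (4,1,1,3) (4,1,2,1) (4,1,2,2) (4,1,2,3) (4,1,3,1) (4,1,3,2) (4,1,3,3) (4,2,1,1) (4,2,1,2) (4,2,1,3) (4,2,2,1) (4,2,2,2) (4,2,2,3) (4,2,3,1) (4,2,3,2) (4,2,3,3) (4,3,1,1) (4,3,1,2) (4,3,1,3) (4,3,2,1) (4,3,2,2) (4,3,2,3) (4,3,3,1) (4,3,3,2) (4,3,3,3) — 27.
Summing: 1 + 8 + 27 = 36.

36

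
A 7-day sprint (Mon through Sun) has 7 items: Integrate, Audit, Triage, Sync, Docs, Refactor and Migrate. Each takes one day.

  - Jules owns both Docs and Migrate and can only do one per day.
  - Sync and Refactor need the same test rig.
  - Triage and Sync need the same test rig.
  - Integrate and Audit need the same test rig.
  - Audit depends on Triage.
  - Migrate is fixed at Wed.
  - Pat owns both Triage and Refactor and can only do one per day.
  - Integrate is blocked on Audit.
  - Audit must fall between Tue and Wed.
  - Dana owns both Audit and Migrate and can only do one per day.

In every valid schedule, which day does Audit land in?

Tue

Audit's window is Tue–Wed.
Migrate is fixed at Wed, and Audit can't share a day with Migrate.
So Audit must be Tue.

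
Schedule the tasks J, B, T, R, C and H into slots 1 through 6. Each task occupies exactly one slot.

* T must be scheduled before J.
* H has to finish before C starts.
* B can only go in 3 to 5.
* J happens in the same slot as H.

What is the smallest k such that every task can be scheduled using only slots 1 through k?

3 slots

The precedence chain requires at least 3 distinct slots.
3 works (last occupied slot: 3): for example J -> 2, R -> 1, H -> 2, B -> 3, T -> 1, C -> 3.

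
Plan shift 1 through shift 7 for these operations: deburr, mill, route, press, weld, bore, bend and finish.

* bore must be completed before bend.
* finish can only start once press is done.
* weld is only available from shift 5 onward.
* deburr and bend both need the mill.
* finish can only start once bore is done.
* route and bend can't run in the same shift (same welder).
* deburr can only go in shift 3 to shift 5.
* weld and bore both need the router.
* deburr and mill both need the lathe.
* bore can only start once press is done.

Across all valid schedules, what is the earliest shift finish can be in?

Precedence pushes finish to at least shift 3.
finish at shift 3 is achievable: press=shift 1, weld=shift 5, deburr=shift 3, route=shift 1, mill=shift 1, bend=shift 4, finish=shift 3, bore=shift 2.

shift 3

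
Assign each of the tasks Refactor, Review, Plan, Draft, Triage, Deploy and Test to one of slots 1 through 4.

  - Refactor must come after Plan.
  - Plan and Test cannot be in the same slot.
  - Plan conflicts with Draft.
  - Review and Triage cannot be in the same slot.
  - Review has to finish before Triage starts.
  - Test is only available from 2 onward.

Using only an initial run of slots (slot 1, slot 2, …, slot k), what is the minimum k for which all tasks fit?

The precedence chain requires at least 2 distinct slots.
2 works (last occupied slot: 2): for example Triage=2; Test=2; Plan=1; Refactor=2; Deploy=1; Draft=2; Review=1.

2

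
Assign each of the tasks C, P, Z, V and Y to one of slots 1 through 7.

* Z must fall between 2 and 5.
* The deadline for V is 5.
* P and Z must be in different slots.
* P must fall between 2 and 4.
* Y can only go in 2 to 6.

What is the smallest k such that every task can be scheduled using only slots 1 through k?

3 slots

P can't be placed before 2, so the schedule must run through at least slot 2.
Could 2 slots be enough, i.e. nothing placed later than 2? No: P's window within 2 slots is {2}; Z's window within 2 slots is {2}; Z can't share with P (2) → nothing is left.
So 2 slots is not enough.
3 works (last occupied slot: 3): for example V=1; C=1; Y=2; Z=3; P=2.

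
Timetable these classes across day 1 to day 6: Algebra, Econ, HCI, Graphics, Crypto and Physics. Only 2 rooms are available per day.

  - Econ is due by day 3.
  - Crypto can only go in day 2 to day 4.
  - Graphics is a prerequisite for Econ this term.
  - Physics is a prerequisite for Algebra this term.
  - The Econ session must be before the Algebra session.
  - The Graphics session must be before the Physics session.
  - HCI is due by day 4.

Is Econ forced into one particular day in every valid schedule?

No

Econ can be day 2 (e.g. Algebra -> day 4; HCI -> day 1; Econ -> day 2; Crypto -> day 2; Physics -> day 3; Graphics -> day 1) or day 3 (e.g. HCI in day 1, Graphics in day 1, Algebra in day 4, Crypto in day 2, Econ in day 3, Physics in day 2).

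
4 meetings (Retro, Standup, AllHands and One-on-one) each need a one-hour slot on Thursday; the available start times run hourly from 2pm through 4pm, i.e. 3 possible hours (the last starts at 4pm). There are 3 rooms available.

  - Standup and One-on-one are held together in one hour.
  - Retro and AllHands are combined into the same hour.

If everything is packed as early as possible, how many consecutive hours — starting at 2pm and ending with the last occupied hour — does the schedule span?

With at most 3 per hour and 4 meetings, at least 2 hours are needed.
2 works (last occupied hour: 3pm): for example AllHands=2pm, Standup=3pm, One-on-one=3pm, Retro=2pm.

2 hours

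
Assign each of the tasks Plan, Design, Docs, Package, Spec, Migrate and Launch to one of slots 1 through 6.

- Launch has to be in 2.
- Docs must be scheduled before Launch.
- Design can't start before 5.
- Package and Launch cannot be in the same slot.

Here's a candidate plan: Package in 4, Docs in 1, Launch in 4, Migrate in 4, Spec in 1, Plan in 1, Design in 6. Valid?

Package and Launch cannot be in the same slot — violated.
Launch has to be in 2 — violated.
Design can't start before 5 — holds.
Docs must be scheduled before Launch — holds.

No. Package and Launch cannot be in the same slot is not satisfied.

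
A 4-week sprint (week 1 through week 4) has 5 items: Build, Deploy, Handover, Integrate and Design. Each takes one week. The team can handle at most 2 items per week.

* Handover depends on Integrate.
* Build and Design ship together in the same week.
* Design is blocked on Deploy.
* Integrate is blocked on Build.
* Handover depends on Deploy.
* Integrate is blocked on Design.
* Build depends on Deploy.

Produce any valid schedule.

Integrate in week 3, Handover in week 4, Build in week 2, Deploy in week 1, Design in week 2

Checking: Deploy(week 1) before Build(week 2); Deploy(week 1) before Design(week 2); Integrate(week 3) before Handover(week 4); Deploy(week 1) before Handover(week 4); Design(week 2) before Integrate(week 3); Build(week 2) before Integrate(week 3); Build = Design = week 2; max 2 per week (cap 2).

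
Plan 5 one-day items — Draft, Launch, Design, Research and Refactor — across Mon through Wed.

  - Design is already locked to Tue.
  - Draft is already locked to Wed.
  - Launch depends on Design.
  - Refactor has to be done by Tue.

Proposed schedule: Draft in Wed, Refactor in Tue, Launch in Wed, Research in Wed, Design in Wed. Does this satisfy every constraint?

Design is already locked to Tue — violated.
Launch depends on Design — violated.
Refactor has to be done by Tue — holds.
Draft is already locked to Wed — holds.

No. Design is already locked to Tue is not satisfied.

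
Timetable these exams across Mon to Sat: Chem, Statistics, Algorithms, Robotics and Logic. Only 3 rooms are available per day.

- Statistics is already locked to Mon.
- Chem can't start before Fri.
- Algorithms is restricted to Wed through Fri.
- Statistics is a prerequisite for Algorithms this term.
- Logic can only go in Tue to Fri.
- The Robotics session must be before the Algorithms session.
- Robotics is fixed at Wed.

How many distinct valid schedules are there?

Splitting on Chem: it can be Fri (8), Sat (8). Listing each branch's schedules as (Statistics, Algorithms, Robotics, Logic):
Chem=Fri: (Mon,Thu,Wed,Tue) (Mon,Thu,Wed,Wed) (Mon,Thu,Wed,Thu) (Mon,Thu,Wed,Fri) (Mon,Fri,Wed,Tue) (Mon,Fri,Wed,Wed) (Mon,Fri,Wed,Thu) (Mon,Fri,Wed,Fri) — 8.
Chem=Sat: (Mon,Thu,Wed,Tue) (Mon,Thu,Wed,Wed) (Mon,Thu,Wed,Thu) (Mon,Thu,Wed,Fri) (Mon,Fri,Wed,Tue) (Mon,Fri,Wed,Wed) (Mon,Fri,Wed,Thu) (Mon,Fri,Wed,Fri) — 8.
Summing: 8 + 8 = 16.

16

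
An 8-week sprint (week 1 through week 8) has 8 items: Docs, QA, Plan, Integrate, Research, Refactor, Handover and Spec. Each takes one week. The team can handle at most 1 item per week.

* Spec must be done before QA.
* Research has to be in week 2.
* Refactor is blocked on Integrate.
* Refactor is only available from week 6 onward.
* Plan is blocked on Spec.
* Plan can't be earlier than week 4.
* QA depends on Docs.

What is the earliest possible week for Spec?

Downstream work caps Spec at week 7.
Spec at week 1 is achievable: Docs -> week 3; Handover -> week 8; QA -> week 7; Spec -> week 1; Plan -> week 4; Refactor -> week 6; Research -> week 2; Integrate -> week 5.

week 1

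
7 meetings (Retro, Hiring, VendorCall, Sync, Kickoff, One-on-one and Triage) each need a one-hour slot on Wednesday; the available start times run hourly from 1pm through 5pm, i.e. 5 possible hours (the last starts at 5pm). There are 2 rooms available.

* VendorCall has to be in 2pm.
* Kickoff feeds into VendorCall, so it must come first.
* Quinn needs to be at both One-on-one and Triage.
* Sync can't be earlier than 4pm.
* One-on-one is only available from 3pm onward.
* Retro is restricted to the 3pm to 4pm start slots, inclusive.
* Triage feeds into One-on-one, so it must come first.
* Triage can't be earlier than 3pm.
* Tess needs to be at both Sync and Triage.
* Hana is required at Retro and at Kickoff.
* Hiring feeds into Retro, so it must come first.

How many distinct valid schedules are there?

Splitting on Retro: it can be 3pm (10), 4pm (12). Listing each branch's schedules as (Hiring, VendorCall, Sync, Kickoff, One-on-one, Triage):
Retro=3pm: (1pm,2pm,4pm,1pm,4pm,3pm) (1pm,2pm,4pm,1pm,5pm,3pm) (1pm,2pm,5pm,1pm,4pm,3pm) (1pm,2pm,5pm,1pm,5pm,3pm) (1pm,2pm,5pm,1pm,5pm,4pm) (2pm,2pm,4pm,1pm,4pm,3pm) (2pm,2pm,4pm,1pm,5pm,3pm) (2pm,2pm,5pm,1pm,4pm,3pm) (2pm,2pm,5pm,1pm,5pm,3pm) (2pm,2pm,5pm,1pm,5pm,4pm) — 10.
Retro=4pm: (1pm,2pm,4pm,1pm,5pm,3pm) (1pm,2pm,5pm,1pm,4pm,3pm) (1pm,2pm,5pm,1pm,5pm,3pm) (1pm,2pm,5pm,1pm,5pm,4pm) (2pm,2pm,4pm,1pm,5pm,3pm) (2pm,2pm,5pm,1pm,4pm,3pm) (2pm,2pm,5pm,1pm,5pm,3pm) (2pm,2pm,5pm,1pm,5pm,4pm) (3pm,2pm,4pm,1pm,5pm,3pm) (3pm,2pm,5pm,1pm,4pm,3pm) (3pm,2pm,5pm,1pm,5pm,3pm) (3pm,2pm,5pm,1pm,5pm,4pm) — 12.
Summing: 10 + 12 = 22.

22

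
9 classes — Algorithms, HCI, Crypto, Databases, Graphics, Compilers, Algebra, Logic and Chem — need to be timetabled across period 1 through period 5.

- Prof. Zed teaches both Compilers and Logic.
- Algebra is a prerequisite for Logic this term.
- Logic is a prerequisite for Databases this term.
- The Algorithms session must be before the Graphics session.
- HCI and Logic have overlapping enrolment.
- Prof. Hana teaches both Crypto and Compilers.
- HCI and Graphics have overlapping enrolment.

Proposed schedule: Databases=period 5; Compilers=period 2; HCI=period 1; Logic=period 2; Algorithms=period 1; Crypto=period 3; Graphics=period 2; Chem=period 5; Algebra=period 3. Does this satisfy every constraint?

The Algorithms session must be before the Graphics session — holds.
Prof. Zed teaches both Compilers and Logic — violated.
Prof. Hana teaches both Crypto and Compilers — holds.
HCI and Graphics have overlapping enrolment — holds.
HCI and Logic have overlapping enrolment — holds.
Logic is a prerequisite for Databases this term — holds.
Algebra is a prerequisite for Logic this term — violated.

Invalid. Prof. Zed teaches both Compilers and Logic.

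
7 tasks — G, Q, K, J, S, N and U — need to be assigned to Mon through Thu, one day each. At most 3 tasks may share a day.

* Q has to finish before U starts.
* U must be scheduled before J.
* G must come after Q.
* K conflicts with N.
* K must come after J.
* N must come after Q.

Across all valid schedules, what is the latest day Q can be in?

Downstream work caps Q at Mon.
Q at Mon is achievable: S=Mon; U=Tue; G=Tue; J=Wed; Q=Mon; N=Tue; K=Thu.

Mon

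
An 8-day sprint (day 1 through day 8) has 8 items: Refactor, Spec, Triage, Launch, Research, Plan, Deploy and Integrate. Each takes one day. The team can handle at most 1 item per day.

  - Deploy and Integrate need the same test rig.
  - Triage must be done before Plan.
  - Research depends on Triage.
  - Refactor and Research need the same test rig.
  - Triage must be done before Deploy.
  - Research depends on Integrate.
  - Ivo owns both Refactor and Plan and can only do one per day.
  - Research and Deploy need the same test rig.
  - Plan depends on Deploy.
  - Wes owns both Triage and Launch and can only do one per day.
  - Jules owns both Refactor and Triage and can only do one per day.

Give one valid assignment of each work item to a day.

Deploy=day 4; Launch=day 8; Research=day 3; Refactor=day 6; Integrate=day 2; Plan=day 5; Triage=day 1; Spec=day 7

Checking: Triage(day 1) before Deploy(day 4); Triage(day 1) before Plan(day 5); Integrate(day 2) before Research(day 3); Deploy(day 4) before Plan(day 5); Triage(day 1) before Research(day 3); Refactor(day 6) != Triage(day 1); Deploy(day 4) != Integrate(day 2); Refactor(day 6) != Plan(day 5); Refactor(day 6) != Research(day 3); Triage(day 1) != Launch(day 8); Research(day 3) != Deploy(day 4); max 1 per day (cap 1).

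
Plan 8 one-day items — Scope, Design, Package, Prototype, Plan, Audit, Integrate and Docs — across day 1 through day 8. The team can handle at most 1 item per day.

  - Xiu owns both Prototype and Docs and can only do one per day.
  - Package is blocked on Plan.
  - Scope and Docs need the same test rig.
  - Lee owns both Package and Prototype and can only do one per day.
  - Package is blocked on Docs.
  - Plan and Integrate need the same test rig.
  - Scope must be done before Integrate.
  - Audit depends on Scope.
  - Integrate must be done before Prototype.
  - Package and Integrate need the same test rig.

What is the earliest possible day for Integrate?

Precedence pushes Integrate to at least day 2; downstream work caps Integrate at day 7.
Integrate at day 2 is achievable: Plan in day 3, Scope in day 1, Prototype in day 6, Package in day 5, Docs in day 4, Design in day 8, Audit in day 7, Integrate in day 2.

day 2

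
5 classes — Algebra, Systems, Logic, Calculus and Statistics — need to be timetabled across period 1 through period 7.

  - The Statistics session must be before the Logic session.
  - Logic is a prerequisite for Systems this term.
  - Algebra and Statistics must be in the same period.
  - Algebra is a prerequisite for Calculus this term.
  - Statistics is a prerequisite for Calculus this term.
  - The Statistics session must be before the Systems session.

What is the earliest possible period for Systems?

Precedence pushes Systems to at least period 3.
Systems at period 3 is achievable: Statistics=period 1; Logic=period 2; Systems=period 3; Algebra=period 1; Calculus=period 2.

period 3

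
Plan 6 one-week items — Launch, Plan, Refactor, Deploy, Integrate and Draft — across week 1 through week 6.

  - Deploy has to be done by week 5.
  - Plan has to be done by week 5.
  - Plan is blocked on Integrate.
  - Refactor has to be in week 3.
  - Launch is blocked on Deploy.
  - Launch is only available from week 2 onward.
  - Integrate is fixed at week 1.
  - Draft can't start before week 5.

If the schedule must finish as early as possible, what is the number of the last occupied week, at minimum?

The precedence chain requires at least 2 distinct weeks.
Draft can't be placed before week 5, so the schedule must run through at least week 5.
5 works (last occupied week: week 5): for example Launch=week 2, Refactor=week 3, Plan=week 2, Draft=week 5, Integrate=week 1, Deploy=week 1.

week 5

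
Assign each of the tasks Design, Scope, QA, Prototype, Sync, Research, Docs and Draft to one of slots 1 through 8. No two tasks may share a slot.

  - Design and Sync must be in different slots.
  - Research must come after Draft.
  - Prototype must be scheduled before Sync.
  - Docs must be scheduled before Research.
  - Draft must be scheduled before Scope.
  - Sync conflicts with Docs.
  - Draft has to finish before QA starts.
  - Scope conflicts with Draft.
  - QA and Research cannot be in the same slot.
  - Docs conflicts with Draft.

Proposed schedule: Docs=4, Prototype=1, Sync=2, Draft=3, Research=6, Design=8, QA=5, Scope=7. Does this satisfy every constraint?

Docs conflicts with Draft — holds.
Research must come after Draft — holds.
No two tasks may share a slot — holds.
Draft has to finish before QA starts — holds.
Scope conflicts with Draft — holds.
Sync conflicts with Docs — holds.
Prototype must be scheduled before Sync — holds.
Docs must be scheduled before Research — holds.
QA and Research cannot be in the same slot — holds.
Design and Sync must be in different slots — holds.
Draft must be scheduled before Scope — holds.

Yes, all constraints hold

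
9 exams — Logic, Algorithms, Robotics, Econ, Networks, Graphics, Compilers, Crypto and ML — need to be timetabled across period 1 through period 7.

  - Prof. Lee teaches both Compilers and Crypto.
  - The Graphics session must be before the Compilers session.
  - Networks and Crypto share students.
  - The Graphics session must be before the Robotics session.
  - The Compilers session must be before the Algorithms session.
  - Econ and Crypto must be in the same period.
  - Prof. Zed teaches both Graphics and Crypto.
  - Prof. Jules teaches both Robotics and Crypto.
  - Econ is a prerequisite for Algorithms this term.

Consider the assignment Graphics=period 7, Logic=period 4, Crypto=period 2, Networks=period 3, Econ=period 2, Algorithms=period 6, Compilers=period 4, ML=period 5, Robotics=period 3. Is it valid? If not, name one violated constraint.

Econ is a prerequisite for Algorithms this term — holds.
Prof. Jules teaches both Robotics and Crypto — holds.
The Compilers session must be before the Algorithms session — holds.
Prof. Lee teaches both Compilers and Crypto — holds.
The Graphics session must be before the Compilers session — violated.
Prof. Zed teaches both Graphics and Crypto — holds.
The Graphics session must be before the Robotics session — violated.
Networks and Crypto share students — holds.
Econ and Crypto must be in the same period — holds.

Invalid. The Graphics session must be before the Robotics session.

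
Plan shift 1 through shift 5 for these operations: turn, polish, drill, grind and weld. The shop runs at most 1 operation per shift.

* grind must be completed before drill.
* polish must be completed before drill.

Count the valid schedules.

40

Splitting on turn: it can be shift 1 (8), shift 2 (8), shift 3 (8), shift 4 (8), shift 5 (8). Listing each branch's schedules as (polish, drill, grind, weld) by shift number:
turn=shift 1: (2,4,3,5) (2,5,3,4) (2,5,4,3) (3,4,2,5) (3,5,2,4) (3,5,4,2) (4,5,2,3) (4,5,3,2) — 8.
turn=shift 2: (1,4,3,5) (1,5,3,4) (1,5,4,3) (3,4,1,5) (3,5,1,4) (3,5,4,1) (4,5,1,3) (4,5,3,1) — 8.
turn=shift 3: (1,4,2,5) (1,5,2,4) (1,5,4,2) (2,4,1,5) (2,5,1,4) (2,5,4,1) (4,5,1,2) (4,5,2,1) — 8.
turn=shift 4: (1,3,2,5) (1,5,2,3) (1,5,3,2) (2,3,1,5) (2,5,1,3) (2,5,3,1) (3,5,1,2) (3,5,2,1) — 8.
turn=shift 5: (1,3,2,4) (1,4,2,3) (1,4,3,2) (2,3,1,4) (2,4,1,3) (2,4,3,1) (3,4,1,2) (3,4,2,1) — 8.
Summing: 8 + 8 + 8 + 8 + 8 = 40.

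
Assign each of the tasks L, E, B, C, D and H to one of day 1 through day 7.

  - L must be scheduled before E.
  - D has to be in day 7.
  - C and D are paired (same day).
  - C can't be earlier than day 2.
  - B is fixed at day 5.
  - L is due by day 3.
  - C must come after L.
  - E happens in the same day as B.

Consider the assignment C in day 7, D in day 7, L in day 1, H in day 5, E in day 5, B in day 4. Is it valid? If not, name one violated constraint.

B is fixed at day 5 — violated.
L must be scheduled before E — holds.
C and D are paired (same day) — holds.
C must come after L — holds.
E happens in the same day as B — violated.
C can't be earlier than day 2 — holds.
L is due by day 3 — holds.
D has to be in day 7 — holds.

No. B is fixed at day 5 is not satisfied.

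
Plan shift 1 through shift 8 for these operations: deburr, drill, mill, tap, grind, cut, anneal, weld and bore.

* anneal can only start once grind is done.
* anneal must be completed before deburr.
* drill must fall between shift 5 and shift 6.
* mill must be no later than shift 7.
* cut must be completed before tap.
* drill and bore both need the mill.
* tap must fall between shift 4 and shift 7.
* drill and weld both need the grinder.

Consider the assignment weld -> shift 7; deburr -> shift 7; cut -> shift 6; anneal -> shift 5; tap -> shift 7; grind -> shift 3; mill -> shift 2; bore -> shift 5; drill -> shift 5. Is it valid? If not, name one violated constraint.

tap must fall between shift 4 and shift 7 — holds.
drill must fall between shift 5 and shift 6 — holds.
cut must be completed before tap — holds.
anneal must be completed before deburr — holds.
mill must be no later than shift 7 — holds.
anneal can only start once grind is done — holds.
drill and weld both need the grinder — holds.
drill and bore both need the mill — violated.

No. drill and bore both need the mill is not satisfied.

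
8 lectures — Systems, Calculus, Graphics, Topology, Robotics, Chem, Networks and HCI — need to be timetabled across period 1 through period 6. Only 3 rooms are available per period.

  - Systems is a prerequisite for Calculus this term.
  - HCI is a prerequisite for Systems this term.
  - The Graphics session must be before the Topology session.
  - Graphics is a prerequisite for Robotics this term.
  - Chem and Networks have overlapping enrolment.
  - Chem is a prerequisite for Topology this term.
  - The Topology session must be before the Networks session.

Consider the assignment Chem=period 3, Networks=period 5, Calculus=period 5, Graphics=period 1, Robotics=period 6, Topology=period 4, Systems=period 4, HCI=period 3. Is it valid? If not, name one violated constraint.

The Topology session must be before the Networks session — holds.
Graphics is a prerequisite for Robotics this term — holds.
HCI is a prerequisite for Systems this term — holds.
Only 3 rooms are available per period — holds.
Systems is a prerequisite for Calculus this term — holds.
Chem is a prerequisite for Topology this term — holds.
The Graphics session must be before the Topology session — holds.
Chem and Networks have overlapping enrolment — holds.

Yes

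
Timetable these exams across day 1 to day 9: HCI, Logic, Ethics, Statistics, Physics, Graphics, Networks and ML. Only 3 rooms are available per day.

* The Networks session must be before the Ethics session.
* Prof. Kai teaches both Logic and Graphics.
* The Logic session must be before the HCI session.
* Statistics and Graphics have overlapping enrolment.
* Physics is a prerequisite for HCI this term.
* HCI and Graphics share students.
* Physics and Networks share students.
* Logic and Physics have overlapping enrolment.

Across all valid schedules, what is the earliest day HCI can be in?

day 3

Precedence pushes HCI to at least day 2.
HCI at day 3 is achievable: ML=day 3, Networks=day 1, Statistics=day 1, Graphics=day 2, Logic=day 1, Ethics=day 2, HCI=day 3, Physics=day 2.
Nothing earlier works — the conflict and capacity constraints rule out every day before day 3.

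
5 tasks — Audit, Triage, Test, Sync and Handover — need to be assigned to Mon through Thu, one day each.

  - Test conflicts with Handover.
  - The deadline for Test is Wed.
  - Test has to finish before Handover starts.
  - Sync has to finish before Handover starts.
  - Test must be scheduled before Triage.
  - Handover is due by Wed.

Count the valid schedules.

Splitting on Audit: it can be Mon (13), Tue (13), Wed (13), Thu (13). Listing each branch's schedules as (Triage, Test, Sync, Handover):
Audit=Mon: (Tue,Mon,Mon,Tue) (Tue,Mon,Mon,Wed) (Tue,Mon,Tue,Wed) (Wed,Mon,Mon,Tue) (Wed,Mon,Mon,Wed) (Wed,Mon,Tue,Wed) (Wed,Tue,Mon,Wed) (Wed,Tue,Tue,Wed) (Thu,Mon,Mon,Tue) (Thu,Mon,Mon,Wed) (Thu,Mon,Tue,Wed) (Thu,Tue,Mon,Wed) (Thu,Tue,Tue,Wed) — 13.
Audit=Tue: (Tue,Mon,Mon,Tue) (Tue,Mon,Mon,Wed) (Tue,Mon,Tue,Wed) (Wed,Mon,Mon,Tue) (Wed,Mon,Mon,Wed) (Wed,Mon,Tue,Wed) (Wed,Tue,Mon,Wed) (Wed,Tue,Tue,Wed) (Thu,Mon,Mon,Tue) (Thu,Mon,Mon,Wed) (Thu,Mon,Tue,Wed) (Thu,Tue,Mon,Wed) (Thu,Tue,Tue,Wed) — 13.
Audit=Wed: (Tue,Mon,Mon,Tue) (Tue,Mon,Mon,Wed) (Tue,Mon,Tue,Wed) (Wed,Mon,Mon,Tue) (Wed,Mon,Mon,Wed) (Wed,Mon,Tue,Wed) (Wed,Tue,Mon,Wed) (Wed,Tue,Tue,Wed) (Thu,Mon,Mon,Tue) (Thu,Mon,Mon,Wed) (Thu,Mon,Tue,Wed) (Thu,Tue,Mon,Wed) (Thu,Tue,Tue,Wed) — 13.
Audit=Thu: (Tue,Mon,Mon,Tue) (Tue,Mon,Mon,Wed) (Tue,Mon,Tue,Wed) (Wed,Mon,Mon,Tue) (Wed,Mon,Mon,Wed) (Wed,Mon,Tue,Wed) (Wed,Tue,Mon,Wed) (Wed,Tue,Tue,Wed) (Thu,Mon,Mon,Tue) (Thu,Mon,Mon,Wed) (Thu,Mon,Tue,Wed) (Thu,Tue,Mon,Wed) (Thu,Tue,Tue,Wed) — 13.
Summing: 13 + 13 + 13 + 13 = 52.

52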